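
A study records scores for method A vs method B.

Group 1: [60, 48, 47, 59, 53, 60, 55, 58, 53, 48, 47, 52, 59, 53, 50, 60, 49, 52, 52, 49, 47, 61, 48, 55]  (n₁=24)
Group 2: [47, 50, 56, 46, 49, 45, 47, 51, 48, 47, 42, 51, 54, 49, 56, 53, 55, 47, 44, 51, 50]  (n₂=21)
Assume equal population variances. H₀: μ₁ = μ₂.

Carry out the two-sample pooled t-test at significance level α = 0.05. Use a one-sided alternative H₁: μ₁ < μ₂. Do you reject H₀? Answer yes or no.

reject H₀: no

x̄₁=53.125, s₁=4.857, n₁=24
x̄₂=49.429, s₂=3.880, n₂=21
s_p² = [23·4.857² + 20·3.880²]/43 = 19.6225
SE = √(s_p²·(1/24+1/21)) = 1.3236
t = (53.125−49.429)/1.3236 = 2.7926
df = 43
p-value (one-sided, H₁ less) = 0.99611
At α=0.05: p ≥ α → fail to reject H₀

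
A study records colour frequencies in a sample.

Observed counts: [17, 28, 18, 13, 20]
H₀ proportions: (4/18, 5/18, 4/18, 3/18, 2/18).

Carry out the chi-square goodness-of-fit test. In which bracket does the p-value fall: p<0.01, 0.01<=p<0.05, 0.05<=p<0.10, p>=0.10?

p-value bracket: 0.01<=p<0.05

n = 96; E_i = n·p_i = [21.33, 26.67, 21.33, 16.00, 10.67]
χ² = (17−21.33)²/21.33 + (28−26.67)²/26.67 + (18−21.33)²/21.33 + (13−16.00)²/16.00 + (20−10.67)²/10.67 = 10.1969
df = 4
p-value (upper-tail) = 0.03724
→ bracket: 0.01<=p<0.05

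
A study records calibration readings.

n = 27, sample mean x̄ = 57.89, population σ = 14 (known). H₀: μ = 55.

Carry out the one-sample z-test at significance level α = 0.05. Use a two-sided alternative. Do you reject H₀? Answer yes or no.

SE = σ/√n = 14/√27 = 2.6943
z = (x̄−μ₀)/SE = (57.89−55)/2.6943 = 1.0726
p-value (two-sided) = 0.28344
At α=0.05: p ≥ α → fail to reject H₀

reject H₀: no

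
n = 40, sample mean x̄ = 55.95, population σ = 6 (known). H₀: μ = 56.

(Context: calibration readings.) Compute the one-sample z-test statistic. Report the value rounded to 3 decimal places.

SE = σ/√n = 6/√40 = 0.9487
z = (x̄−μ₀)/SE = (55.95−56)/0.9487 = -0.0527

test statistic = -0.053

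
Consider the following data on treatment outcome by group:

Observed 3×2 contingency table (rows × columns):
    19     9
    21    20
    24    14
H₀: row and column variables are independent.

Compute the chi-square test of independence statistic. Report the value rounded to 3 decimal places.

test statistic = 2.190

Row totals [28, 41, 38], col totals [64, 43], n=107
χ² = (19−16.75)²/16.75 + (9−11.25)²/11.25 + (21−24.52)²/24.52 + (20−16.48)²/16.48 + (24−22.73)²/22.73 + (14−15.27)²/15.27 = 2.1903
df = 2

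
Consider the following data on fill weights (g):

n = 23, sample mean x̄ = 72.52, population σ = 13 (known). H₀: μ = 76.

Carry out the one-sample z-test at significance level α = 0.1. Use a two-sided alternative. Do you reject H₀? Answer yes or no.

SE = σ/√n = 13/√23 = 2.7107
z = (x̄−μ₀)/SE = (72.52−76)/2.7107 = -1.2838
p-value (two-sided) = 0.19921
At α=0.1: p ≥ α → fail to reject H₀

reject H₀: no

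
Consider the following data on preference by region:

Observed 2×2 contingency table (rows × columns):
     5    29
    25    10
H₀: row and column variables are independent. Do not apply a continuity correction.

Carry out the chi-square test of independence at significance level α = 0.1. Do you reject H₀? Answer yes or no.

reject H₀: yes

Row totals [34, 35], col totals [30, 39], n=69
χ² = (5−14.78)²/14.78 + (29−19.22)²/19.22 + (25−15.22)²/15.22 + (10−19.78)²/19.78 = 22.5800
df = 1
p-value (upper-tail) = 0.00000
At α=0.1: p < α → reject H₀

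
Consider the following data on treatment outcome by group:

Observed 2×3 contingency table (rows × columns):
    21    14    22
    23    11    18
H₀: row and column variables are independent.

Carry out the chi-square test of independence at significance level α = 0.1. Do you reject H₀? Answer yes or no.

reject H₀: no

Row totals [57, 52], col totals [44, 25, 40], n=109
χ² = (21−23.01)²/23.01 + (14−13.07)²/13.07 + (22−20.92)²/20.92 + (23−20.99)²/20.99 + (11−11.93)²/11.93 + (18−19.08)²/19.08 = 0.6229
df = 2
p-value (upper-tail) = 0.73240
At α=0.1: p ≥ α → fail to reject H₀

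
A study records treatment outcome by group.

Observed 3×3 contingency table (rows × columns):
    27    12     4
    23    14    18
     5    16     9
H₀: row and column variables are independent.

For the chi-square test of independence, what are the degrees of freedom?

degrees of freedom = 4

df = (r−1)(c−1) = (3−1)·(3−1) = 4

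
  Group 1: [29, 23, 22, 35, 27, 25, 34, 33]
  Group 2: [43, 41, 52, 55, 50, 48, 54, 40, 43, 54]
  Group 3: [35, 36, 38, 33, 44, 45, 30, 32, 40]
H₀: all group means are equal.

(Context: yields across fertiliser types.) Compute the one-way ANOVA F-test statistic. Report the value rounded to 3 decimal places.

Group means [28.50, 48.00, 37.00], grand mean 38.556
SSB = Σnᵢ(x̄ᵢ−x̄)² = 1722.667; SSW = ΣΣ(x−x̄ᵢ)² = 702.000
MSB = 1722.667/2 = 861.3333; MSW = 702.000/24 = 29.2500
F = MSB/MSW = 29.4473
df = (2, 24)

test statistic = 29.447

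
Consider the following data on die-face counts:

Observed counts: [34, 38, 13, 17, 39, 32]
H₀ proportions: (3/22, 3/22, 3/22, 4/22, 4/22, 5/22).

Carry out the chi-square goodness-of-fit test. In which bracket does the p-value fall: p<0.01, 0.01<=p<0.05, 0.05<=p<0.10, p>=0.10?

n = 173; E_i = n·p_i = [23.59, 23.59, 23.59, 31.45, 31.45, 39.32]
χ² = (34−23.59)²/23.59 + (38−23.59)²/23.59 + (13−23.59)²/23.59 + (17−31.45)²/31.45 + (39−31.45)²/31.45 + (32−39.32)²/39.32 = 27.9630
df = 5
p-value (upper-tail) = 0.00004
→ bracket: p<0.01

p-value bracket: p<0.01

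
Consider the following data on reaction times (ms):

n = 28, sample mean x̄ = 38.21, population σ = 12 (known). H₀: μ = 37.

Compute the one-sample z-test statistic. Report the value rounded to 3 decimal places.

test statistic = 0.534

SE = σ/√n = 12/√28 = 2.2678
z = (x̄−μ₀)/SE = (38.21−37)/2.2678 = 0.5336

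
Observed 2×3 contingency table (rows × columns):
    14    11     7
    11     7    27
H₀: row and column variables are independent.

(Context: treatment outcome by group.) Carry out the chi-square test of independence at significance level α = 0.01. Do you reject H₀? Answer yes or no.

reject H₀: yes

Row totals [32, 45], col totals [25, 18, 34], n=77
χ² = (14−10.39)²/10.39 + (11−7.48)²/7.48 + (7−14.13)²/14.13 + (11−14.61)²/14.61 + (7−10.52)²/10.52 + (27−19.87)²/19.87 = 11.1362
df = 2
p-value (upper-tail) = 0.00382
At α=0.01: p < α → reject H₀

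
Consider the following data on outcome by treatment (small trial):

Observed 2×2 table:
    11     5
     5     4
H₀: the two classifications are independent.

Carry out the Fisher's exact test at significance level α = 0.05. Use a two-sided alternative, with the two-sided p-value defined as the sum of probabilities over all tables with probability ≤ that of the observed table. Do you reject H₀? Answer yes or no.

reject H₀: no

Margins: r₁=16, r₂=9, c₁=16, c₂=9, n=25
p_obs = C(16,11)·C(9,5)/C(25,16); sum pmf over tables with pmf ≤ p_obs
p-value (two-sided) = 0.67074
At α=0.05: p ≥ α → fail to reject H₀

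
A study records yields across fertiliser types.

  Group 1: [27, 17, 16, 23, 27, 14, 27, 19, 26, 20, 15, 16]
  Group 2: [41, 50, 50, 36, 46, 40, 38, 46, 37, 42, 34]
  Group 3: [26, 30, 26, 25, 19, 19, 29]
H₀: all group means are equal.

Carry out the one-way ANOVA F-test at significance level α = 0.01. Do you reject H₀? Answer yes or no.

reject H₀: yes

Group means [20.58, 41.82, 24.86], grand mean 29.367
SSB = Σnᵢ(x̄ᵢ−x̄)² = 2773.556; SSW = ΣΣ(x−x̄ᵢ)² = 711.410
MSB = 2773.556/2 = 1386.7782; MSW = 711.410/27 = 26.3485
F = MSB/MSW = 52.6321
df = (2, 27)
p-value (upper-tail) = 0.00000
At α=0.01: p < α → reject H₀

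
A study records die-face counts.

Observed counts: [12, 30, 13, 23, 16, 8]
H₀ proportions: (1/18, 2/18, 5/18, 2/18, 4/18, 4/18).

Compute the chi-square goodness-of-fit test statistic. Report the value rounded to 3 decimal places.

n = 102; E_i = n·p_i = [5.67, 11.33, 28.33, 11.33, 22.67, 22.67]
χ² = (12−5.67)²/5.67 + (30−11.33)²/11.33 + (13−28.33)²/28.33 + (23−11.33)²/11.33 + (16−22.67)²/22.67 + (8−22.67)²/22.67 = 69.5824
df = 5

test statistic = 69.582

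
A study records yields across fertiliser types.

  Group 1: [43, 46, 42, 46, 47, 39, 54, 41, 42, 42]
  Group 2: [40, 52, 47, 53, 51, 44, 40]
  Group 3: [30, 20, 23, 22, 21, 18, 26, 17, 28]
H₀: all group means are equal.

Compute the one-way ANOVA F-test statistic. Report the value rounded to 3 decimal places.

Group means [44.20, 46.71, 22.78], grand mean 37.462
SSB = Σnᵢ(x̄ᵢ−x̄)² = 2993.877; SSW = ΣΣ(x−x̄ᵢ)² = 504.584
MSB = 2993.877/2 = 1496.9387; MSW = 504.584/23 = 21.9384
F = MSB/MSW = 68.2336
df = (2, 23)

test statistic = 68.234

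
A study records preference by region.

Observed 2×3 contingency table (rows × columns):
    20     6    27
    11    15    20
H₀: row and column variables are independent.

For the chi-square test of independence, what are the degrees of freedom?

df = (r−1)(c−1) = (2−1)·(3−1) = 2

degrees of freedom = 2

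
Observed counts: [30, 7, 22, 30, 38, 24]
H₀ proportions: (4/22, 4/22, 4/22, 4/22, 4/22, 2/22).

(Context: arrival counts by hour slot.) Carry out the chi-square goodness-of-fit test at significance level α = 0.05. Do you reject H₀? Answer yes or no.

n = 151; E_i = n·p_i = [27.45, 27.45, 27.45, 27.45, 27.45, 13.73]
χ² = (30−27.45)²/27.45 + (7−27.45)²/27.45 + (22−27.45)²/27.45 + (30−27.45)²/27.45 + (38−27.45)²/27.45 + (24−13.73)²/13.73 = 28.5331
df = 5
p-value (upper-tail) = 0.00003
At α=0.05: p < α → reject H₀

reject H₀: yes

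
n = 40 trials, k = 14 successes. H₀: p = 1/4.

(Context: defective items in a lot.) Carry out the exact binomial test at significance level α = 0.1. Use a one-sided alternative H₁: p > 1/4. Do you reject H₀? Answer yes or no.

Exact binomial: n=40, k=14, p₀=1/4=0.2500
P(X≥14) from Σ C(n,i)·p₀^i·(1−p₀)^(n−i)
p-value (one-sided, H₁ greater) = 0.10323
At α=0.1: p ≥ α → fail to reject H₀

reject H₀: no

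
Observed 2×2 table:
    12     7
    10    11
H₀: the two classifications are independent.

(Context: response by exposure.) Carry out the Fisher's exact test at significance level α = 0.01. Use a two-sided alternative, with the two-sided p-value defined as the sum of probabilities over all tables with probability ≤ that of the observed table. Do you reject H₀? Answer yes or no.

reject H₀: no

Margins: r₁=19, r₂=21, c₁=22, c₂=18, n=40
p_obs = C(19,12)·C(21,10)/C(40,22); sum pmf over tables with pmf ≤ p_obs
p-value (two-sided) = 0.35959
At α=0.01: p ≥ α → fail to reject H₀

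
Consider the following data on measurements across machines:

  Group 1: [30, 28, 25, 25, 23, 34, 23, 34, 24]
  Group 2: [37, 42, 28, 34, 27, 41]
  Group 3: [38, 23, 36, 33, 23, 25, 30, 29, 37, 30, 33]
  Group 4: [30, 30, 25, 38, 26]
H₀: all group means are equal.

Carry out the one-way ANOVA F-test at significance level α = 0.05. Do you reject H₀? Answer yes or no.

Group means [27.33, 34.83, 30.64, 29.80], grand mean 30.355
SSB = Σnᵢ(x̄ᵢ−x̄)² = 204.918; SSW = ΣΣ(x−x̄ᵢ)² = 750.179
MSB = 204.918/3 = 68.3060; MSW = 750.179/27 = 27.7844
F = MSB/MSW = 2.4584
df = (3, 27)
p-value (upper-tail) = 0.08441
At α=0.05: p ≥ α → fail to reject H₀

reject H₀: no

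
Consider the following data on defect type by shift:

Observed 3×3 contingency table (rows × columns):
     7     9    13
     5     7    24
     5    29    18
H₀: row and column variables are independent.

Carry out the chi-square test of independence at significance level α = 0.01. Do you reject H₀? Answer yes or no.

Row totals [29, 36, 52], col totals [17, 45, 55], n=117
χ² = (7−4.21)²/4.21 + (9−11.15)²/11.15 + (13−13.63)²/13.63 + (5−5.23)²/5.23 + (7−13.85)²/13.85 + (24−16.92)²/16.92 + (5−7.56)²/7.56 + (29−20.00)²/20.00 + (18−24.44)²/24.44 = 15.2558
df = 4
p-value (upper-tail) = 0.00420
At α=0.01: p < α → reject H₀

reject H₀: yes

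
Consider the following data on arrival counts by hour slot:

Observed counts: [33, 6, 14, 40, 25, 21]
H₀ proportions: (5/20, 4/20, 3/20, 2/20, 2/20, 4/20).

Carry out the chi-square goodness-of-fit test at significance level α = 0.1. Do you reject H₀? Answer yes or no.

n = 139; E_i = n·p_i = [34.75, 27.80, 20.85, 13.90, 13.90, 27.80]
χ² = (33−34.75)²/34.75 + (6−27.80)²/27.80 + (14−20.85)²/20.85 + (40−13.90)²/13.90 + (25−13.90)²/13.90 + (21−27.80)²/27.80 = 78.9688
df = 5
p-value (upper-tail) = 0.00000
At α=0.1: p < α → reject H₀

reject H₀: yes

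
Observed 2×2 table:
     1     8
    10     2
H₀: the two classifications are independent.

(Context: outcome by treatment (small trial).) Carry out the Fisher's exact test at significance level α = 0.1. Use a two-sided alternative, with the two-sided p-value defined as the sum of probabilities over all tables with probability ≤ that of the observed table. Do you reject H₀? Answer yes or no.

reject H₀: yes

Margins: r₁=9, r₂=12, c₁=11, c₂=10, n=21
p_obs = C(9,1)·C(12,10)/C(21,11); sum pmf over tables with pmf ≤ p_obs
p-value (two-sided) = 0.00191
At α=0.1: p < α → reject H₀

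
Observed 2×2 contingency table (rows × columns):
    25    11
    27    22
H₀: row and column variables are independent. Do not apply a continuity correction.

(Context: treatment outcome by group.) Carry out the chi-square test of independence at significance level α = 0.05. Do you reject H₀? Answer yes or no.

reject H₀: no

Row totals [36, 49], col totals [52, 33], n=85
χ² = (25−22.02)²/22.02 + (11−13.98)²/13.98 + (27−29.98)²/29.98 + (22−19.02)²/19.02 = 1.7974
df = 1
p-value (upper-tail) = 0.18003
At α=0.05: p ≥ α → fail to reject H₀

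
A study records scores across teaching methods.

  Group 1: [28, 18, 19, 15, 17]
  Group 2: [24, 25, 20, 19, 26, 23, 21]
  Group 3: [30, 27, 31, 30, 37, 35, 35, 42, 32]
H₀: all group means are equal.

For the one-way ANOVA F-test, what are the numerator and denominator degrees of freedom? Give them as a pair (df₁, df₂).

k = 3 groups, N = 21 total
df = (k−1, N−k) = (3−1, 21−3) = (2, 18)

degrees of freedom = [2, 18]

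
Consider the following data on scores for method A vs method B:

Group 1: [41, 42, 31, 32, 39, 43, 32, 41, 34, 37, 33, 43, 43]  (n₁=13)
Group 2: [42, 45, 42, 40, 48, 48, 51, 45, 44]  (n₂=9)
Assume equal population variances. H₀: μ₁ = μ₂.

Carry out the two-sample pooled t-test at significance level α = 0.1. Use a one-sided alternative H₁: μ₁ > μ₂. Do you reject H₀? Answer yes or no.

reject H₀: no

x̄₁=37.769, s₁=4.764, n₁=13
x̄₂=45.000, s₂=3.500, n₂=9
s_p² = [12·4.764² + 8·3.500²]/20 = 18.5154
SE = √(s_p²·(1/13+1/9)) = 1.8659
t = (37.769−45.000)/1.8659 = -3.8752
df = 20
p-value (one-sided, H₁ greater) = 0.99953
At α=0.1: p ≥ α → fail to reject H₀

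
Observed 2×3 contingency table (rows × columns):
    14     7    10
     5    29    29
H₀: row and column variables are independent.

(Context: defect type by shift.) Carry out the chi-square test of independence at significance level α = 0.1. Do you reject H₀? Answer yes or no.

reject H₀: yes

Row totals [31, 63], col totals [19, 36, 39], n=94
χ² = (14−6.27)²/6.27 + (7−11.87)²/11.87 + (10−12.86)²/12.86 + (5−12.73)²/12.73 + (29−24.13)²/24.13 + (29−26.14)²/26.14 = 18.1769
df = 2
p-value (upper-tail) = 0.00011
At α=0.1: p < α → reject H₀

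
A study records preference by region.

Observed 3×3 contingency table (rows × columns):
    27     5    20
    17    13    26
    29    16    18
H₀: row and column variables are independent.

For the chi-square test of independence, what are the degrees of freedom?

degrees of freedom = 4

df = (r−1)(c−1) = (3−1)·(3−1) = 4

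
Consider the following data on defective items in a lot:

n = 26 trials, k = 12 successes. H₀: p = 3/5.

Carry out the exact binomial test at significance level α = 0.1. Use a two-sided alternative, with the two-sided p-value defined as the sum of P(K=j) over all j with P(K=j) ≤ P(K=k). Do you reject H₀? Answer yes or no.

reject H₀: no

Exact binomial: n=26, k=12, p₀=3/5=0.6000
P(X=j) = C(n,j)·p₀^j·(1−p₀)^(n−j); p = Σ P(X=j) over j with P(X=j) ≤ P(X=12)
p-value (two-sided) = 0.16407
At α=0.1: p ≥ α → fail to reject H₀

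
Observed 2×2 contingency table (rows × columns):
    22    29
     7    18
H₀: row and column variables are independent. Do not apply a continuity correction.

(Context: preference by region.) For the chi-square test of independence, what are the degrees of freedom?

degrees of freedom = 1

df = (r−1)(c−1) = (2−1)·(2−1) = 1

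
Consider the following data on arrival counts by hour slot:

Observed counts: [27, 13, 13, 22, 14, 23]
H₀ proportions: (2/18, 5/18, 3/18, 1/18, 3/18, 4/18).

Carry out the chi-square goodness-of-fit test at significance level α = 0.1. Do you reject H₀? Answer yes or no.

n = 112; E_i = n·p_i = [12.44, 31.11, 18.67, 6.22, 18.67, 24.89]
χ² = (27−12.44)²/12.44 + (13−31.11)²/31.11 + (13−18.67)²/18.67 + (22−6.22)²/6.22 + (14−18.67)²/18.67 + (23−24.89)²/24.89 = 70.6063
df = 5
p-value (upper-tail) = 0.00000
At α=0.1: p < α → reject H₀

reject H₀: yes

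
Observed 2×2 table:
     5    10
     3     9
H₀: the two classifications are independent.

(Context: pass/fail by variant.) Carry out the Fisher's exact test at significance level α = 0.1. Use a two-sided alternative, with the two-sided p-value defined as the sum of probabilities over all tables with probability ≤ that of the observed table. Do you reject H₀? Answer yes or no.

reject H₀: no

Margins: r₁=15, r₂=12, c₁=8, c₂=19, n=27
p_obs = C(15,5)·C(12,3)/C(27,8); sum pmf over tables with pmf ≤ p_obs
p-value (two-sided) = 0.69565
At α=0.1: p ≥ α → fail to reject H₀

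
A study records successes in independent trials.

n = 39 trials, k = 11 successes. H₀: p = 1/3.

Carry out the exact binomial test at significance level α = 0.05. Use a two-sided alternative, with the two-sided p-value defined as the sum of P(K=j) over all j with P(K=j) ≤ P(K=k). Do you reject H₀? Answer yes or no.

reject H₀: no

Exact binomial: n=39, k=11, p₀=1/3=0.3333
P(X=j) = C(n,j)·p₀^j·(1−p₀)^(n−j); p = Σ P(X=j) over j with P(X=j) ≤ P(X=11)
p-value (two-sided) = 0.61108
At α=0.05: p ≥ α → fail to reject H₀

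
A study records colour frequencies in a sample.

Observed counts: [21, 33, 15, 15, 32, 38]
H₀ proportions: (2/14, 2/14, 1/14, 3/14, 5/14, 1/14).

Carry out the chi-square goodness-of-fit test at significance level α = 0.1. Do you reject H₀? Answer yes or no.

n = 154; E_i = n·p_i = [22.00, 22.00, 11.00, 33.00, 55.00, 11.00]
χ² = (21−22.00)²/22.00 + (33−22.00)²/22.00 + (15−11.00)²/11.00 + (15−33.00)²/33.00 + (32−55.00)²/55.00 + (38−11.00)²/11.00 = 92.7091
df = 5
p-value (upper-tail) = 0.00000
At α=0.1: p < α → reject H₀

reject H₀: yes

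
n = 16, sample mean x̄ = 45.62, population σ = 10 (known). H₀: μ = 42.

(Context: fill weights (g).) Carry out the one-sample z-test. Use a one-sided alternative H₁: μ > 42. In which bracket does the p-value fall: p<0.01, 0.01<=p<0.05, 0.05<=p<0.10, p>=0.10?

p-value bracket: 0.05<=p<0.10

SE = σ/√n = 10/√16 = 2.5000
z = (x̄−μ₀)/SE = (45.62−42)/2.5000 = 1.4480
p-value (one-sided, H₁ greater) = 0.07381
→ bracket: 0.05<=p<0.10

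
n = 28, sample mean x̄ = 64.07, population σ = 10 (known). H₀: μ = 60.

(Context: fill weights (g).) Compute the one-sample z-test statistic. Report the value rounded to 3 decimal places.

SE = σ/√n = 10/√28 = 1.8898
z = (x̄−μ₀)/SE = (64.07−60)/1.8898 = 2.1536

test statistic = 2.154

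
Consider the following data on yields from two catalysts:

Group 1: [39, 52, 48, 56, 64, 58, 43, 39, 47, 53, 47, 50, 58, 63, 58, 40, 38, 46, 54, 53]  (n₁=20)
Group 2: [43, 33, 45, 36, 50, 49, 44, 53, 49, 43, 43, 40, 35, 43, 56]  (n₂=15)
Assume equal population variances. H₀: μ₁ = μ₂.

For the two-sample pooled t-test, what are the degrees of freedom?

degrees of freedom = 33

df = n₁ + n₂ − 2 = 20 + 15 − 2 = 33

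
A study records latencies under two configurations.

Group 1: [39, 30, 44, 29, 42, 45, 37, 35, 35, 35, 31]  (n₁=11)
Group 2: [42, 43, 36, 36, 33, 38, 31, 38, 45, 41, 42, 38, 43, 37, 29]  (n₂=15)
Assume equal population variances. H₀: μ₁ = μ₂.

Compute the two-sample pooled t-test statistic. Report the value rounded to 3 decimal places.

x̄₁=36.545, s₁=5.484, n₁=11
x̄₂=38.133, s₂=4.658, n₂=15
s_p² = [10·5.484² + 14·4.658²]/24 = 25.1859
SE = √(s_p²·(1/11+1/15)) = 1.9922
t = (36.545−38.133)/1.9922 = -0.7971
df = 24

test statistic = -0.797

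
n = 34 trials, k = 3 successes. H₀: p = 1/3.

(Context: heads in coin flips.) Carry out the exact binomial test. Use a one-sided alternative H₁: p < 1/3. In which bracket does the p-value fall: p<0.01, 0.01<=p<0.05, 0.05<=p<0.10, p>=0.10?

Exact binomial: n=34, k=3, p₀=1/3=0.3333
P(X≤3) from Σ C(n,i)·p₀^i·(1−p₀)^(n−i)
p-value (one-sided, H₁ less) = 0.00093
→ bracket: p<0.01

p-value bracket: p<0.01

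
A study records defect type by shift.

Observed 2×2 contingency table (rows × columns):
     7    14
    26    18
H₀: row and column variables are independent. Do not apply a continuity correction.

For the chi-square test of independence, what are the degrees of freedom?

degrees of freedom = 1

df = (r−1)(c−1) = (2−1)·(2−1) = 1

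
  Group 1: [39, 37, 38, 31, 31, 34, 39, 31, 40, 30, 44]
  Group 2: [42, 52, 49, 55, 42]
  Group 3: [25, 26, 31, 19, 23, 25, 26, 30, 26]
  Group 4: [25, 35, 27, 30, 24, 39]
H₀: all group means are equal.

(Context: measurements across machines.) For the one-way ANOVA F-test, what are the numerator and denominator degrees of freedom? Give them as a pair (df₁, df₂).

degrees of freedom = [3, 27]

k = 4 groups, N = 31 total
df = (k−1, N−k) = (4−1, 31−4) = (3, 27)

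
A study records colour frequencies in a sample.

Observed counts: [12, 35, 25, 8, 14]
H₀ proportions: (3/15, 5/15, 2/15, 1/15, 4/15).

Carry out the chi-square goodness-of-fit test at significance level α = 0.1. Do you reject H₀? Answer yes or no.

reject H₀: yes

n = 94; E_i = n·p_i = [18.80, 31.33, 12.53, 6.27, 25.07]
χ² = (12−18.80)²/18.80 + (35−31.33)²/31.33 + (25−12.53)²/12.53 + (8−6.27)²/6.27 + (14−25.07)²/25.07 = 20.6543
df = 4
p-value (upper-tail) = 0.00037
At α=0.1: p < α → reject H₀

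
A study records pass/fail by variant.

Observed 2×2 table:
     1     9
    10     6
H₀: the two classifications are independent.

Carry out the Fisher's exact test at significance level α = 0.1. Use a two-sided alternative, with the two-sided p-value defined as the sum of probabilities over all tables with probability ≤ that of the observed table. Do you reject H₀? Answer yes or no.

Margins: r₁=10, r₂=16, c₁=11, c₂=15, n=26
p_obs = C(10,1)·C(16,10)/C(26,11); sum pmf over tables with pmf ≤ p_obs
p-value (two-sided) = 0.01435
At α=0.1: p < α → reject H₀

reject H₀: yes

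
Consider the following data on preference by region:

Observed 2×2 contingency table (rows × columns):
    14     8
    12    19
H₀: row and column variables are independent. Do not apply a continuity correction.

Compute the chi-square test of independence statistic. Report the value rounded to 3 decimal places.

Row totals [22, 31], col totals [26, 27], n=53
χ² = (14−10.79)²/10.79 + (8−11.21)²/11.21 + (12−15.21)²/15.21 + (19−15.79)²/15.79 = 3.1993
df = 1

test statistic = 3.199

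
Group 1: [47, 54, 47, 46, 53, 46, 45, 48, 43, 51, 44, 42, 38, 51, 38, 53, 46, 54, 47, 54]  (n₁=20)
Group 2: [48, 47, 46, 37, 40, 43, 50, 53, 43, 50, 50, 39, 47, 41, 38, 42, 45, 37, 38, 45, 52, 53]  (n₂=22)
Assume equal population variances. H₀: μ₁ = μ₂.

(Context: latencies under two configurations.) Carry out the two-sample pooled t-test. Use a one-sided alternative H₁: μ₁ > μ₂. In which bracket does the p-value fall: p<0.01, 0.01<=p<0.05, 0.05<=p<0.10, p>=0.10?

p-value bracket: 0.05<=p<0.10

x̄₁=47.350, s₁=4.966, n₁=20
x̄₂=44.727, s₂=5.293, n₂=22
s_p² = [19·4.966² + 21·5.293²]/40 = 26.4228
SE = √(s_p²·(1/20+1/22)) = 1.5881
t = (47.350−44.727)/1.5881 = 1.6514
df = 40
p-value (one-sided, H₁ greater) = 0.05324
→ bracket: 0.05<=p<0.10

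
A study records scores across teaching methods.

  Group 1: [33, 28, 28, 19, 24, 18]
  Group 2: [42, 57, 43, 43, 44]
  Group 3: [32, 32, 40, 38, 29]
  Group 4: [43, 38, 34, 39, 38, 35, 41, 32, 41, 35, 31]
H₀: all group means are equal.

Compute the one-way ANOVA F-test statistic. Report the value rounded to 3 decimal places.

Group means [25.00, 45.80, 34.20, 37.00], grand mean 35.444
SSB = Σnᵢ(x̄ᵢ−x̄)² = 1225.067; SSW = ΣΣ(x−x̄ᵢ)² = 563.600
MSB = 1225.067/3 = 408.3556; MSW = 563.600/23 = 24.5043
F = MSB/MSW = 16.6646
df = (3, 23)

test statistic = 16.665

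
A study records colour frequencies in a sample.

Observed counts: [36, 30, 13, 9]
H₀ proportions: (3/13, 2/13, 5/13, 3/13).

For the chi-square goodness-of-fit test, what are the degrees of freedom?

df = k − 1 = 4 − 1 = 3

degrees of freedom = 3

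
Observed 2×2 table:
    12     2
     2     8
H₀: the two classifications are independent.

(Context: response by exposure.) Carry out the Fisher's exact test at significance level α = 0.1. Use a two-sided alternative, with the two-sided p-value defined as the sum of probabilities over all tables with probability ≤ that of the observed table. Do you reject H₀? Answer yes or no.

reject H₀: yes

Margins: r₁=14, r₂=10, c₁=14, c₂=10, n=24
p_obs = C(14,12)·C(10,2)/C(24,14); sum pmf over tables with pmf ≤ p_obs
p-value (two-sided) = 0.00267
At α=0.1: p < α → reject H₀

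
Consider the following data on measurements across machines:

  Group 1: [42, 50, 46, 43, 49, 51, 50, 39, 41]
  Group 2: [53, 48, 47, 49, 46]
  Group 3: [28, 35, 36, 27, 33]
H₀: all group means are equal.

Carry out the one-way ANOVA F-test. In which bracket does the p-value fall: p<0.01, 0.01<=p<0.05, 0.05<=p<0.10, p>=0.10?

p-value bracket: p<0.01

Group means [45.67, 48.60, 31.80], grand mean 42.789
SSB = Σnᵢ(x̄ᵢ−x̄)² = 847.158; SSW = ΣΣ(x−x̄ᵢ)² = 260.000
MSB = 847.158/2 = 423.5789; MSW = 260.000/16 = 16.2500
F = MSB/MSW = 26.0664
df = (2, 16)
p-value (upper-tail) = 0.00001
→ bracket: p<0.01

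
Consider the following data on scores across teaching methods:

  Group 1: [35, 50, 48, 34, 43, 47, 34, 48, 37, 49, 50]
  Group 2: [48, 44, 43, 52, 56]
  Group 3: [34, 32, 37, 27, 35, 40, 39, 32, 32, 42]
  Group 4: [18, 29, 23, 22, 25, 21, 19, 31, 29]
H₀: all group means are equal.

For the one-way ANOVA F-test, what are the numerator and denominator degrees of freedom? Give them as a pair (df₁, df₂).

degrees of freedom = [3, 31]

k = 4 groups, N = 35 total
df = (k−1, N−k) = (4−1, 35−4) = (3, 31)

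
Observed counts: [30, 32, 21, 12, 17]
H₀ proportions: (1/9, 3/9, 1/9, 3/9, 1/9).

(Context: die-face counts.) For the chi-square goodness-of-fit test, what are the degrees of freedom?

degrees of freedom = 4

df = k − 1 = 5 − 1 = 4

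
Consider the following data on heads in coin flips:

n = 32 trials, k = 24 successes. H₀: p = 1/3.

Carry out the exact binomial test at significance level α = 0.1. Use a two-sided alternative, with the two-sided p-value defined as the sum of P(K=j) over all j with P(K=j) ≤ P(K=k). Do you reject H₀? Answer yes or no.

reject H₀: yes

Exact binomial: n=32, k=24, p₀=1/3=0.3333
P(X=j) = C(n,j)·p₀^j·(1−p₀)^(n−j); p = Σ P(X=j) over j with P(X=j) ≤ P(X=24)
p-value (two-sided) = 0.00000
At α=0.1: p < α → reject H₀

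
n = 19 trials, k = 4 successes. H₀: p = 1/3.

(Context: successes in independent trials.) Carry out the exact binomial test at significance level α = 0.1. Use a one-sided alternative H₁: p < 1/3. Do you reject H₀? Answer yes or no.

reject H₀: no

Exact binomial: n=19, k=4, p₀=1/3=0.3333
P(X≤4) from Σ C(n,i)·p₀^i·(1−p₀)^(n−i)
p-value (one-sided, H₁ less) = 0.18794
At α=0.1: p ≥ α → fail to reject H₀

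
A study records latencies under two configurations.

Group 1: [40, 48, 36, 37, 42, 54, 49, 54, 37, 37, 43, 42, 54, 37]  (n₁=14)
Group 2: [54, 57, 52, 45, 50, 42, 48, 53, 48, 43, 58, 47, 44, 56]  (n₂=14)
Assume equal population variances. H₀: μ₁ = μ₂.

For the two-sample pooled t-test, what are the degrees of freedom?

df = n₁ + n₂ − 2 = 14 + 14 − 2 = 26

degrees of freedom = 26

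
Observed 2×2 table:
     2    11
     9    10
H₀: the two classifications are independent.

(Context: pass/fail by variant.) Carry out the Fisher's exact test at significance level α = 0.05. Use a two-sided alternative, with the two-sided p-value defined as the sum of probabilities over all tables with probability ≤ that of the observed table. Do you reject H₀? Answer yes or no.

Margins: r₁=13, r₂=19, c₁=11, c₂=21, n=32
p_obs = C(13,2)·C(19,9)/C(32,11); sum pmf over tables with pmf ≤ p_obs
p-value (two-sided) = 0.12795
At α=0.05: p ≥ α → fail to reject H₀

reject H₀: no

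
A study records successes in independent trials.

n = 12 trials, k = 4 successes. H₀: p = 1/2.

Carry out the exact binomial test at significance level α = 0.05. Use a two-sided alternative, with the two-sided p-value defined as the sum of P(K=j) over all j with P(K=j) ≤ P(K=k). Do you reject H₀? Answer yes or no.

reject H₀: no

Exact binomial: n=12, k=4, p₀=1/2=0.5000
P(X=j) = C(n,j)·p₀^j·(1−p₀)^(n−j); p = Σ P(X=j) over j with P(X=j) ≤ P(X=4)
p-value (two-sided) = 0.38770
At α=0.05: p ≥ α → fail to reject H₀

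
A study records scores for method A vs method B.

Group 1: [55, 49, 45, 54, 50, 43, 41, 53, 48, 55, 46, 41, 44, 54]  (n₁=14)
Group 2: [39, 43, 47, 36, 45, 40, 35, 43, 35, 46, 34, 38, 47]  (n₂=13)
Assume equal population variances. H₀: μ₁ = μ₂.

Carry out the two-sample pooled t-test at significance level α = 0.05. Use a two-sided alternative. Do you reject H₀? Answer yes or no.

reject H₀: yes

x̄₁=48.429, s₁=5.185, n₁=14
x̄₂=40.615, s₂=4.822, n₂=13
s_p² = [13·5.185² + 12·4.822²]/25 = 25.1402
SE = √(s_p²·(1/14+1/13)) = 1.9312
t = (48.429−40.615)/1.9312 = 4.0457
df = 25
p-value (two-sided) = 0.00044
At α=0.05: p < α → reject H₀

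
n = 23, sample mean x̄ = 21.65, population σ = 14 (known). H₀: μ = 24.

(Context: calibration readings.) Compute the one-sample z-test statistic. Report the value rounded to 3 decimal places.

SE = σ/√n = 14/√23 = 2.9192
z = (x̄−μ₀)/SE = (21.65−24)/2.9192 = -0.8050

test statistic = -0.805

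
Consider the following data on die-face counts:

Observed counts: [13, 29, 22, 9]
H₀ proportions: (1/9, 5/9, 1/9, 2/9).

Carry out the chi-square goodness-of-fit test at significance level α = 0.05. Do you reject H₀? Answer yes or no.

reject H₀: yes

n = 73; E_i = n·p_i = [8.11, 40.56, 8.11, 16.22]
χ² = (13−8.11)²/8.11 + (29−40.56)²/40.56 + (22−8.11)²/8.11 + (9−16.22)²/16.22 = 33.2370
df = 3
p-value (upper-tail) = 0.00000
At α=0.05: p < α → reject H₀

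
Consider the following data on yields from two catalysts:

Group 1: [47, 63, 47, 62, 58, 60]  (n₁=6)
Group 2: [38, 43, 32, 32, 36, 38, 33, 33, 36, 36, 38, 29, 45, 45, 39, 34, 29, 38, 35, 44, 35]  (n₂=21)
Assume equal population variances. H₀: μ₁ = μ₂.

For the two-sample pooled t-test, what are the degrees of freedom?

df = n₁ + n₂ − 2 = 6 + 21 − 2 = 25

degrees of freedom = 25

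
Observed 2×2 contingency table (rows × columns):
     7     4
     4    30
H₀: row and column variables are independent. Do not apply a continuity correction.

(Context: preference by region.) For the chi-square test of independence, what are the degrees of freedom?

degrees of freedom = 1

df = (r−1)(c−1) = (2−1)·(2−1) = 1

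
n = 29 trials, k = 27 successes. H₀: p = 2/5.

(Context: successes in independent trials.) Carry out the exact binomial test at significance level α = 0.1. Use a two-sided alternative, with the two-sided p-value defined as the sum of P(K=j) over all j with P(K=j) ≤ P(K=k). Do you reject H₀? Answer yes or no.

reject H₀: yes

Exact binomial: n=29, k=27, p₀=2/5=0.4000
P(X=j) = C(n,j)·p₀^j·(1−p₀)^(n−j); p = Σ P(X=j) over j with P(X=j) ≤ P(X=27)
p-value (two-sided) = 0.00000
At α=0.1: p < α → reject H₀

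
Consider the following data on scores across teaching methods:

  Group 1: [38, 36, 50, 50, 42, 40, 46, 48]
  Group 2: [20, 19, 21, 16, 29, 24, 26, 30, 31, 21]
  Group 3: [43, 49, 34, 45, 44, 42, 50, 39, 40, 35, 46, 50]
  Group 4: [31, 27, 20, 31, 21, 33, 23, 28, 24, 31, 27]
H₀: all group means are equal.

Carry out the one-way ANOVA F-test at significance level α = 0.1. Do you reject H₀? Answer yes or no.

Group means [43.75, 23.70, 43.08, 26.91], grand mean 34.146
SSB = Σnᵢ(x̄ᵢ−x̄)² = 3363.696; SSW = ΣΣ(x−x̄ᵢ)² = 961.426
MSB = 3363.696/3 = 1121.2321; MSW = 961.426/37 = 25.9845
F = MSB/MSW = 43.1501
df = (3, 37)
p-value (upper-tail) = 0.00000
At α=0.1: p < α → reject H₀

reject H₀: yes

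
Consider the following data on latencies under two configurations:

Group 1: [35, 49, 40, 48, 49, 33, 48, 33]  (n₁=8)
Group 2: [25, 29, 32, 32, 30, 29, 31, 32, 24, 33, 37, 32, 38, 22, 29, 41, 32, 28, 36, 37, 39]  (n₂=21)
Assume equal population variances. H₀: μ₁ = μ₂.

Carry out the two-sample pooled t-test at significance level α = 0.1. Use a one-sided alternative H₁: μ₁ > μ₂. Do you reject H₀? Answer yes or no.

reject H₀: yes

x̄₁=41.875, s₁=7.415, n₁=8
x̄₂=31.810, s₂=4.966, n₂=21
s_p² = [7·7.415² + 20·4.966²]/27 = 32.5227
SE = √(s_p²·(1/8+1/21)) = 2.3694
t = (41.875−31.810)/2.3694 = 4.2481
df = 27
p-value (one-sided, H₁ greater) = 0.00011
At α=0.1: p < α → reject H₀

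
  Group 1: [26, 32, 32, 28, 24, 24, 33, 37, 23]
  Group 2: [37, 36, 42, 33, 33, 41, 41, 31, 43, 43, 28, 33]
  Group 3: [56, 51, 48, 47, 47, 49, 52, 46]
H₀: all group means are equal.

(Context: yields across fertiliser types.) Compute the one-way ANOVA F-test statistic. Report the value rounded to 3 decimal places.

test statistic = 42.298

Group means [28.78, 36.75, 49.50], grand mean 37.793
SSB = Σnᵢ(x̄ᵢ−x̄)² = 1840.953; SSW = ΣΣ(x−x̄ᵢ)² = 565.806
MSB = 1840.953/2 = 920.4765; MSW = 565.806/26 = 21.7618
F = MSB/MSW = 42.2979
df = (2, 26)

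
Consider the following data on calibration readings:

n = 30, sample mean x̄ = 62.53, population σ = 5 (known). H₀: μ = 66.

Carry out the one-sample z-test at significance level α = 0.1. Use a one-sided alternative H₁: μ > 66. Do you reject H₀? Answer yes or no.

reject H₀: no

SE = σ/√n = 5/√30 = 0.9129
z = (x̄−μ₀)/SE = (62.53−66)/0.9129 = -3.8012
p-value (one-sided, H₁ greater) = 0.99993
At α=0.1: p ≥ α → fail to reject H₀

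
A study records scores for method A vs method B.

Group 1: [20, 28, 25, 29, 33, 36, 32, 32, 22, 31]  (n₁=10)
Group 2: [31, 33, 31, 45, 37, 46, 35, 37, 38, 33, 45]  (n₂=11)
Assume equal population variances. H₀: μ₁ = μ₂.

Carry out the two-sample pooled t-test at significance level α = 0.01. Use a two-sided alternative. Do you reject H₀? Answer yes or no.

reject H₀: yes

x̄₁=28.800, s₁=5.095, n₁=10
x̄₂=37.364, s₂=5.626, n₂=11
s_p² = [9·5.095² + 10·5.626²]/19 = 28.9550
SE = √(s_p²·(1/10+1/11)) = 2.3511
t = (28.800−37.364)/2.3511 = -3.6424
df = 19
p-value (two-sided) = 0.00173
At α=0.01: p < α → reject H₀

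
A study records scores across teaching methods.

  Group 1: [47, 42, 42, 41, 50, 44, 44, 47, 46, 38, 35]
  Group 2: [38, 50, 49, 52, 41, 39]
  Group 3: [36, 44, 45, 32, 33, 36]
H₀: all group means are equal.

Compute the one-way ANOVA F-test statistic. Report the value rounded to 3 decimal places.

test statistic = 3.348

Group means [43.27, 44.83, 37.67], grand mean 42.217
SSB = Σnᵢ(x̄ᵢ−x̄)² = 177.565; SSW = ΣΣ(x−x̄ᵢ)² = 530.348
MSB = 177.565/2 = 88.7823; MSW = 530.348/20 = 26.5174
F = MSB/MSW = 3.3481
df = (2, 20)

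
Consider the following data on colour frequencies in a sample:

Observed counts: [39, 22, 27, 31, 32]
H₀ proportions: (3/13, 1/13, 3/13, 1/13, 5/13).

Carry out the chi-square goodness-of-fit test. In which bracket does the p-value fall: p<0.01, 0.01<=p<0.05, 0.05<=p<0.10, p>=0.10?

n = 151; E_i = n·p_i = [34.85, 11.62, 34.85, 11.62, 58.08]
χ² = (39−34.85)²/34.85 + (22−11.62)²/11.62 + (27−34.85)²/34.85 + (31−11.62)²/11.62 + (32−58.08)²/58.08 = 55.6053
df = 4
p-value (upper-tail) = 0.00000
→ bracket: p<0.01

p-value bracket: p<0.01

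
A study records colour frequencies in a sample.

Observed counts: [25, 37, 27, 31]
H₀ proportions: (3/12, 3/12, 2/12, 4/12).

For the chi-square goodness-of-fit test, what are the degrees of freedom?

degrees of freedom = 3

df = k − 1 = 4 − 1 = 3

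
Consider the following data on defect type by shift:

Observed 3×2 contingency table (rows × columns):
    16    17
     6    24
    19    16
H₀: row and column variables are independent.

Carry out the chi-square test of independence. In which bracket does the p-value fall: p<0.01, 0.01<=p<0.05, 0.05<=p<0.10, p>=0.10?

p-value bracket: 0.01<=p<0.05

Row totals [33, 30, 35], col totals [41, 57], n=98
χ² = (16−13.81)²/13.81 + (17−19.19)²/19.19 + (6−12.55)²/12.55 + (24−17.45)²/17.45 + (19−14.64)²/14.64 + (16−20.36)²/20.36 = 8.7073
df = 2
p-value (upper-tail) = 0.01286
→ bracket: 0.01<=p<0.05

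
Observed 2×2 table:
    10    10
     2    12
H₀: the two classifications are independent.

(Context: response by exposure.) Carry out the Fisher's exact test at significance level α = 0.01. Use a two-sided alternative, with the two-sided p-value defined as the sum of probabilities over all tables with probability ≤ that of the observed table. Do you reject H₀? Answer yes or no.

Margins: r₁=20, r₂=14, c₁=12, c₂=22, n=34
p_obs = C(20,10)·C(14,2)/C(34,12); sum pmf over tables with pmf ≤ p_obs
p-value (two-sided) = 0.06623
At α=0.01: p ≥ α → fail to reject H₀

reject H₀: no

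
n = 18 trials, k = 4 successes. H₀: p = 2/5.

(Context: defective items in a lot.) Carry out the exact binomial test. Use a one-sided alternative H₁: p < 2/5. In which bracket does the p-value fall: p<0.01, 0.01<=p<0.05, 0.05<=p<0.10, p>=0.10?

p-value bracket: 0.05<=p<0.10

Exact binomial: n=18, k=4, p₀=2/5=0.4000
P(X≤4) from Σ C(n,i)·p₀^i·(1−p₀)^(n−i)
p-value (one-sided, H₁ less) = 0.09417
→ bracket: 0.05<=p<0.10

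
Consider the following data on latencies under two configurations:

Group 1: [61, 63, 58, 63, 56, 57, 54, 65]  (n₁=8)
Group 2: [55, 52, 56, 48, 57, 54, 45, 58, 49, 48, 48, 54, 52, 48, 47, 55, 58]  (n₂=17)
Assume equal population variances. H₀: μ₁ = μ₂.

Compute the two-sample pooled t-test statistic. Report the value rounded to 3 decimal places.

test statistic = 4.298

x̄₁=59.625, s₁=3.926, n₁=8
x̄₂=52.000, s₂=4.228, n₂=17
s_p² = [7·3.926² + 16·4.228²]/23 = 17.1250
SE = √(s_p²·(1/8+1/17)) = 1.7743
t = (59.625−52.000)/1.7743 = 4.2976
df = 23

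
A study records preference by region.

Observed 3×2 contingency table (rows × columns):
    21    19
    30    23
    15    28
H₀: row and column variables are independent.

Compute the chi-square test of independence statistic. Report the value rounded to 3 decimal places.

Row totals [40, 53, 43], col totals [66, 70], n=136
χ² = (21−19.41)²/19.41 + (19−20.59)²/20.59 + (30−25.72)²/25.72 + (23−27.28)²/27.28 + (15−20.87)²/20.87 + (28−22.13)²/22.13 = 4.8413
df = 2

test statistic = 4.841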